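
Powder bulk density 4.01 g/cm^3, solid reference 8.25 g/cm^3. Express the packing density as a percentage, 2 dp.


Packing = (4.01/8.25)*100 = 48.61 %


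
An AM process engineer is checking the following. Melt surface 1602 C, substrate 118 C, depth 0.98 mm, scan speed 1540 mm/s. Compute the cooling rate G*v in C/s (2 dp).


G = (1602-118)/0.98 = 1514.28571429 C/mm
CR = 1514.28571429 * 1540 = 2332000.0 C/s


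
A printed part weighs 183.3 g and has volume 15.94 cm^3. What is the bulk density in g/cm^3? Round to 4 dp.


rho = 183.3 / 15.94 = 11.4994 g/cm^3


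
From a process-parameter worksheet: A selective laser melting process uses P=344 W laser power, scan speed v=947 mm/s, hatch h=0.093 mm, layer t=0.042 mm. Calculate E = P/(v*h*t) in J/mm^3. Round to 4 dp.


E = 344 / (947*0.093*0.042) = 92.9986 J/mm^3


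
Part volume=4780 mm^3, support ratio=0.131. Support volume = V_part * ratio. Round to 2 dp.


V_support = 4780 * 0.131 = 626.18 mm^3


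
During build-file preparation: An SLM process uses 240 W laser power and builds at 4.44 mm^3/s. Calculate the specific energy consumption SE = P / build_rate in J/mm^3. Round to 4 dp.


SE = 240 / 4.44 = 54.0541 J/mm^3


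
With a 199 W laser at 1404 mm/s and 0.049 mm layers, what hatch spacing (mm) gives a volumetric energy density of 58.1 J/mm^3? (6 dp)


h = 199 / (58.1*1404*0.049) = 0.049787 mm


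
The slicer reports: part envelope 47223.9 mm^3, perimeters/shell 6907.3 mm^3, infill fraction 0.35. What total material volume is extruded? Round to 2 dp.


V_infill = (47223.9 - 6907.3) * 0.35 = 14110.81
V_total = 6907.3 + 14110.81 = 21018.11 mm^3


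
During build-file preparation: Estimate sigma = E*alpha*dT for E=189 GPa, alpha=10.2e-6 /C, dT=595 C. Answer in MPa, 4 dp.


sigma = 189*1000 * 10.2e-6 * 595 = 1147.041 MPa


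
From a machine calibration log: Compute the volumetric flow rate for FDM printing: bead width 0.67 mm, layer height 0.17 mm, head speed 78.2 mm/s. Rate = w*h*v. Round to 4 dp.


Rate = 0.67 * 0.17 * 78.2 = 8.907 mm^3/s


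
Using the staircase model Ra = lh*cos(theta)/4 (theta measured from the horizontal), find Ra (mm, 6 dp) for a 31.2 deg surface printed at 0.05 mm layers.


Ra = 0.05 * cos(31.2) / 4 = 0.010692 mm


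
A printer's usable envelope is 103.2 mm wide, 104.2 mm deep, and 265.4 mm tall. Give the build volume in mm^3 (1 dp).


V = 103.2 * 104.2 * 265.4 = 2853963.0 mm^3


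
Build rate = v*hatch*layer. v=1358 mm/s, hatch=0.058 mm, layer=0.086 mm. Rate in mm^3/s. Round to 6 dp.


Rate = 1358 * 0.058 * 0.086 = 6.773704 mm^3/s


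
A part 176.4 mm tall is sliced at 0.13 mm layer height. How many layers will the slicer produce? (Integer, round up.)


Layers = ceil(176.4/0.13) = 1357


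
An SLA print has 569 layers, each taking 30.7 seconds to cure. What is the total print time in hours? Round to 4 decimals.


t = 569 * 30.7 / 3600 = 4.8523 hrs


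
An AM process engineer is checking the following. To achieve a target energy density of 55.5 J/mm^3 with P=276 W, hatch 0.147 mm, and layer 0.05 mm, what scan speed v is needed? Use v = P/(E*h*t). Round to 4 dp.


v = 276 / (55.5*0.147*0.05) = 676.595 mm/s


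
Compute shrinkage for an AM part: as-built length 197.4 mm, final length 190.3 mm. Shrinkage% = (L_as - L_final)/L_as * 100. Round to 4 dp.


Shrinkage = ((197.4-190.3)/197.4)*100 = 3.5968 %


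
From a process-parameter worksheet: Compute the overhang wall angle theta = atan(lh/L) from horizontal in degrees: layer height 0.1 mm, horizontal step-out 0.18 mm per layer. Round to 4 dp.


angle = atan(0.1/0.18) = 29.0546 degrees


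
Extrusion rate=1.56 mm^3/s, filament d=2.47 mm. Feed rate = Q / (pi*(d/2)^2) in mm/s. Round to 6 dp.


A = pi*(2.47/2)^2 = 4.791636
v = 1.56 / 4.791636 = 0.325567 mm/s


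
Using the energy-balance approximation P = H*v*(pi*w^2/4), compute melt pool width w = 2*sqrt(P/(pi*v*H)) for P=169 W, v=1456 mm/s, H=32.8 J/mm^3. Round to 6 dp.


w = 2*sqrt(169/(pi*1456*32.8)) = 0.067124 mm


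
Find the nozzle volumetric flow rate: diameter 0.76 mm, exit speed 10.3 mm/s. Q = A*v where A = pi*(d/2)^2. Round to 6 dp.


A = pi*(0.76/2)^2 = 0.45364598 mm^2
Q = 0.45364598 * 10.3 = 4.672554 mm^3/s


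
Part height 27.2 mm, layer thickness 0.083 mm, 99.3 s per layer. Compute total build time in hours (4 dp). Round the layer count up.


Layers = ceil(27.2/0.083) = 328
t = 328 * 99.3 / 3600 = 9.0473 hrs


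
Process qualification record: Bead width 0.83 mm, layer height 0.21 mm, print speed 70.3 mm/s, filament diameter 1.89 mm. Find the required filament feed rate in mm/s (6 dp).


Q = 0.83 * 0.21 * 70.3 = 12.25329 mm^3/s
A_fil = pi*(1.89/2)^2 = 2.80552078 mm^2
v_feed = 12.25329 / 2.80552078 = 4.367563 mm/s


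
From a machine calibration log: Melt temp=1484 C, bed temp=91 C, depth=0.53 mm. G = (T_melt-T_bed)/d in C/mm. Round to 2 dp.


G = (1484-91)/0.53 = 2628.3 C/mm


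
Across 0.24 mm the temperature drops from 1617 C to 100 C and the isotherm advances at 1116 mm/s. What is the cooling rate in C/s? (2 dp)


G = (1617-100)/0.24 = 6320.83333333 C/mm
CR = 6320.83333333 * 1116 = 7054050.0 C/s


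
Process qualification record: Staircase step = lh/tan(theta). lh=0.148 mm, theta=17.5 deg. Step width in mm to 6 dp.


step = 0.148 / tan(17.5) = 0.469396 mm


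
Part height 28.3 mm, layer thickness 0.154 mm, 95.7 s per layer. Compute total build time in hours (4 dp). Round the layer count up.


Layers = ceil(28.3/0.154) = 184
t = 184 * 95.7 / 3600 = 4.8913 hrs


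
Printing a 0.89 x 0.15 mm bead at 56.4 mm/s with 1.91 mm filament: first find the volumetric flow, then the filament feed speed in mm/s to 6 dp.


Q = 0.89 * 0.15 * 56.4 = 7.5294 mm^3/s
A_fil = pi*(1.91/2)^2 = 2.86521104 mm^2
v_feed = 7.5294 / 2.86521104 = 2.627869 mm/s


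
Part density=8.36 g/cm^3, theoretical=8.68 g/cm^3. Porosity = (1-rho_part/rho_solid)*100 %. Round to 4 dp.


Porosity = (1-8.36/8.68)*100 = 3.6866 %


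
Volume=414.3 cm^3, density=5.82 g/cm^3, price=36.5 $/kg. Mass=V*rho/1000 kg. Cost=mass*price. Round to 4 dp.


Mass = 414.3*5.82/1000 = 2.411226 kg
Cost = 2.411226 * 36.5 = 88.0097 $


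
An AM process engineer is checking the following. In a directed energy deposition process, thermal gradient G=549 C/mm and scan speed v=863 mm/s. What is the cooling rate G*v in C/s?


CR = 549 * 863 = 473787 C/s


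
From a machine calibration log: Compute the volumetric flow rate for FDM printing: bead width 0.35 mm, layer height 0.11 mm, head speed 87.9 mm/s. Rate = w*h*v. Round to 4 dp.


Rate = 0.35 * 0.11 * 87.9 = 3.3842 mm^3/s


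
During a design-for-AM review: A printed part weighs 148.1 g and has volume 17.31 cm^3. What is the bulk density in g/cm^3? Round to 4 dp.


rho = 148.1 / 17.31 = 8.5557 g/cm^3


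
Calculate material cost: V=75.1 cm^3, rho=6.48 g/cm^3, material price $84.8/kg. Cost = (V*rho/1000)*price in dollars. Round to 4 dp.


Mass = 75.1*6.48/1000 = 0.486648 kg
Cost = 0.486648 * 84.8 = 41.2678 $


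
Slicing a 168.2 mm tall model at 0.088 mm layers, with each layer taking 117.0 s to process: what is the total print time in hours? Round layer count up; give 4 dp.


Layers = ceil(168.2/0.088) = 1912
t = 1912 * 117.0 / 3600 = 62.14 hrs


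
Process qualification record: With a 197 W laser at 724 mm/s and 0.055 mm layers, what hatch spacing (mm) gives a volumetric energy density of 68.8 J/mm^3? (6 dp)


h = 197 / (68.8*724*0.055) = 0.071908 mm


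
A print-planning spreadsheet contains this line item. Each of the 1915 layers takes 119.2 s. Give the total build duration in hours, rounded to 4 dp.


t = 1915 * 119.2 / 3600 = 63.4078 hrs


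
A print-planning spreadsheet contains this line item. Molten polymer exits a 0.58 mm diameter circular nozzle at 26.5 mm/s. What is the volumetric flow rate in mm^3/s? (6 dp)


A = pi*(0.58/2)^2 = 0.26420794 mm^2
Q = 0.26420794 * 26.5 = 7.00151 mm^3/s


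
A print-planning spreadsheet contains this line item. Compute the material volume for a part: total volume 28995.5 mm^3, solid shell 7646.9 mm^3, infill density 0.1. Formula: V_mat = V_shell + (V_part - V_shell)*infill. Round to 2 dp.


V_infill = (28995.5 - 7646.9) * 0.1 = 2134.86
V_total = 7646.9 + 2134.86 = 9781.76 mm^3


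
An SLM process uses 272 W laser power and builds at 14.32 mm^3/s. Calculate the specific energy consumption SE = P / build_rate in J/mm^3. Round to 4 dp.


SE = 272 / 14.32 = 18.9944 J/mm^3


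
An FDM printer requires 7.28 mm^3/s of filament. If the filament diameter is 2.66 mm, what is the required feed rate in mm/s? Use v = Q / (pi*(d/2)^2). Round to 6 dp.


A = pi*(2.66/2)^2 = 5.557163
v = 7.28 / 5.557163 = 1.310021 mm/s


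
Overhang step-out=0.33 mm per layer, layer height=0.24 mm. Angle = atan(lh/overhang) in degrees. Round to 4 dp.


angle = atan(0.24/0.33) = 36.0274 degrees


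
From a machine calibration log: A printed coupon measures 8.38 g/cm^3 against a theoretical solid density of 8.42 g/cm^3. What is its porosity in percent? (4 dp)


Porosity = (1-8.38/8.42)*100 = 0.4751 %


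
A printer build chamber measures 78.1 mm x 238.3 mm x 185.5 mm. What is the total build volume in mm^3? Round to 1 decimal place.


V = 78.1 * 238.3 * 185.5 = 3452383.2 mm^3


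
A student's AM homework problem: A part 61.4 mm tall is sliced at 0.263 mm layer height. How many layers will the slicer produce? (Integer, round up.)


Layers = ceil(61.4/0.263) = 234


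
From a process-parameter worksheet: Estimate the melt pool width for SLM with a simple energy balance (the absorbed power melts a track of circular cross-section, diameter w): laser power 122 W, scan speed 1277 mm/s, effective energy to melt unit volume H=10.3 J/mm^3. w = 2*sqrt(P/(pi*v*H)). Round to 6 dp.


w = 2*sqrt(122/(pi*1277*10.3)) = 0.108673 mm


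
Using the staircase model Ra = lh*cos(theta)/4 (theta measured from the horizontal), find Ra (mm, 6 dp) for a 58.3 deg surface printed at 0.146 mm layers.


Ra = 0.146 * cos(58.3) / 4 = 0.01918 mm


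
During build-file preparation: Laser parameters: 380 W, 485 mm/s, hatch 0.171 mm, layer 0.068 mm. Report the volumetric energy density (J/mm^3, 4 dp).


E = 380 / (485*0.171*0.068) = 67.3809 J/mm^3


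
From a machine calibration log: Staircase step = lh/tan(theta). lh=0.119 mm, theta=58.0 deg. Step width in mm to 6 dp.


step = 0.119 / tan(58.0) = 0.074359 mm


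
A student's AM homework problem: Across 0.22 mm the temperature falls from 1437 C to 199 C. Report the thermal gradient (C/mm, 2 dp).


G = (1437-199)/0.22 = 5627.27 C/mm


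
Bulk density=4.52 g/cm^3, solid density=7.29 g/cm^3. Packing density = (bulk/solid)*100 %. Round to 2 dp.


Packing = (4.52/7.29)*100 = 62.0 %


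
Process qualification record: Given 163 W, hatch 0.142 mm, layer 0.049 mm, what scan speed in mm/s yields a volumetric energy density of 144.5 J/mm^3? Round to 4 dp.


v = 163 / (144.5*0.142*0.049) = 162.1195 mm/s


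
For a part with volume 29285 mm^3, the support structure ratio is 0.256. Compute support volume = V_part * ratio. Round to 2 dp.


V_support = 29285 * 0.256 = 7496.96 mm^3


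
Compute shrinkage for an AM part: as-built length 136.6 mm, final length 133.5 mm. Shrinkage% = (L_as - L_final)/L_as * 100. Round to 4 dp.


Shrinkage = ((136.6-133.5)/136.6)*100 = 2.2694 %


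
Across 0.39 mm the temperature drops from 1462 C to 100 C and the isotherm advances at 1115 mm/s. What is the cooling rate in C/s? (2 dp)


G = (1462-100)/0.39 = 3492.30769231 C/mm
CR = 3492.30769231 * 1115 = 3893923.08 C/s


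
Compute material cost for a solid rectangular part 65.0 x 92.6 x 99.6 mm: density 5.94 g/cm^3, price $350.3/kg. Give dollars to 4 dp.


V = 65.0 * 92.6 * 99.6 = 599492.4 mm^3 = 599.4924 cm^3
Mass = 599.4924 * 5.94 / 1000 = 3.56098486 kg
Cost = 3.56098486 * 350.3 = 1247.413 $


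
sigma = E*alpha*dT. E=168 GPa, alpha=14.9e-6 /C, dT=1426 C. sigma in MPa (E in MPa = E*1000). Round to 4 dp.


sigma = 168*1000 * 14.9e-6 * 1426 = 3569.5632 MPa


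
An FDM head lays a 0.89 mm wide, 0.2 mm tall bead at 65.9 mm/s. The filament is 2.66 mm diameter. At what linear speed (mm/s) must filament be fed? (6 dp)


Q = 0.89 * 0.2 * 65.9 = 11.7302 mm^3/s
A_fil = pi*(2.66/2)^2 = 5.55716324 mm^2
v_feed = 11.7302 / 5.55716324 = 2.110825 mm/s


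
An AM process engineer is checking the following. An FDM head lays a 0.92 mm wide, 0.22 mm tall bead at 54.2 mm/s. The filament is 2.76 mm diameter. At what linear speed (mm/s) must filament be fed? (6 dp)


Q = 0.92 * 0.22 * 54.2 = 10.97008 mm^3/s
A_fil = pi*(2.76/2)^2 = 5.98284905 mm^2
v_feed = 10.97008 / 5.98284905 = 1.833588 mm/s


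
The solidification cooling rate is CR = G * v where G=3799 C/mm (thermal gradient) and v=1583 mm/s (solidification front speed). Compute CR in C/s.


CR = 3799 * 1583 = 6013817 C/s


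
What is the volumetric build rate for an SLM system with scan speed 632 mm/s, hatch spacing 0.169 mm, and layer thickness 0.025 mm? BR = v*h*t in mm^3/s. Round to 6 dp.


Rate = 632 * 0.169 * 0.025 = 2.6702 mm^3/s


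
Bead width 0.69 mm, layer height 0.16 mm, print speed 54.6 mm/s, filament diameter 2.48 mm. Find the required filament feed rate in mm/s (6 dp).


Q = 0.69 * 0.16 * 54.6 = 6.02784 mm^3/s
A_fil = pi*(2.48/2)^2 = 4.83051286 mm^2
v_feed = 6.02784 / 4.83051286 = 1.247867 mm/s


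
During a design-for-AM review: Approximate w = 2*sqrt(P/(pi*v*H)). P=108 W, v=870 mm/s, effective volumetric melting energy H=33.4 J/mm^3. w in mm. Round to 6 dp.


w = 2*sqrt(108/(pi*870*33.4)) = 0.068791 mm


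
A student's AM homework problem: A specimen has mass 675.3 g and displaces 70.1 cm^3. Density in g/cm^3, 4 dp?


rho = 675.3 / 70.1 = 9.6334 g/cm^3


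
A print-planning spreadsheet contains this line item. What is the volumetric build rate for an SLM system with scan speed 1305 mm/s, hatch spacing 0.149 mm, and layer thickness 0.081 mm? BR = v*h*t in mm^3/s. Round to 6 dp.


Rate = 1305 * 0.149 * 0.081 = 15.750045 mm^3/s


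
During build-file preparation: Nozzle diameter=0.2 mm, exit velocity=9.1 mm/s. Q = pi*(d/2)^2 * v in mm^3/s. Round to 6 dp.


A = pi*(0.2/2)^2 = 0.03141593 mm^2
Q = 0.03141593 * 9.1 = 0.285885 mm^3/s


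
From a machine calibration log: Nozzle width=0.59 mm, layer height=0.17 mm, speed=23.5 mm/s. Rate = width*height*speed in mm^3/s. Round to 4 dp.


Rate = 0.59 * 0.17 * 23.5 = 2.3571 mm^3/s


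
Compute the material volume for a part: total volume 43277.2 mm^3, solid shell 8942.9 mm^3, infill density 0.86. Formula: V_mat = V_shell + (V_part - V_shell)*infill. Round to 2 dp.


V_infill = (43277.2 - 8942.9) * 0.86 = 29527.5
V_total = 8942.9 + 29527.5 = 38470.4 mm^3


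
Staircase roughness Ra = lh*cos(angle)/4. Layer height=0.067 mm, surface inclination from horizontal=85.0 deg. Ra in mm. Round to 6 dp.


Ra = 0.067 * cos(85.0) / 4 = 0.00146 mm


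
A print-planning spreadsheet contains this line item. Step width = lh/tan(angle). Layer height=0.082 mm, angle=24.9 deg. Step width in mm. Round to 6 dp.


step = 0.082 / tan(24.9) = 0.176654 mm


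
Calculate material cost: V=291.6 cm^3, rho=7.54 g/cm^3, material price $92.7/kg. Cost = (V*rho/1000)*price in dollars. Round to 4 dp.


Mass = 291.6*7.54/1000 = 2.198664 kg
Cost = 2.198664 * 92.7 = 203.8162 $


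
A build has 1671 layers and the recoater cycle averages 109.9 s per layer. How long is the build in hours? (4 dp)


t = 1671 * 109.9 / 3600 = 51.0119 hrs


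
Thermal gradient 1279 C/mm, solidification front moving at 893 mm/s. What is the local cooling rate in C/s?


CR = 1279 * 893 = 1142147 C/s


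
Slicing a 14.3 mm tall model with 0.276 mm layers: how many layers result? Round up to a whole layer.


Layers = ceil(14.3/0.276) = 52


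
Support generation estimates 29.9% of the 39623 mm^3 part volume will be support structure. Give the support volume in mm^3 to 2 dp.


V_support = 39623 * 0.299 = 11847.28 mm^3


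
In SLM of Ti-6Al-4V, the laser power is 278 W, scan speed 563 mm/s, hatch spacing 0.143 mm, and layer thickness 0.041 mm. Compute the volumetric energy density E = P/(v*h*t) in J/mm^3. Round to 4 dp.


E = 278 / (563*0.143*0.041) = 84.2202 J/mm^3


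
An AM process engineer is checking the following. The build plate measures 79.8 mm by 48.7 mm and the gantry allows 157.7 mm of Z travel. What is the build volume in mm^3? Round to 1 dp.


V = 79.8 * 48.7 * 157.7 = 612863.2 mm^3


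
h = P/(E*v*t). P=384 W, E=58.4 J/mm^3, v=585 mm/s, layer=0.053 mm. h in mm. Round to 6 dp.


h = 384 / (58.4*585*0.053) = 0.212074 mm


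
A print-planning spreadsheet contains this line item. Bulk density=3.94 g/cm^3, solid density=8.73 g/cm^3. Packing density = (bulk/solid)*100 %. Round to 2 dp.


Packing = (3.94/8.73)*100 = 45.13 %


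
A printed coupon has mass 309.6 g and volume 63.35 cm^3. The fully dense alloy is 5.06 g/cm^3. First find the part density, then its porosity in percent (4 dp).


rho_part = 309.6 / 63.35 = 4.88713496 g/cm^3
Porosity = (1 - 4.88713496/5.06)*100 = 3.4163 %


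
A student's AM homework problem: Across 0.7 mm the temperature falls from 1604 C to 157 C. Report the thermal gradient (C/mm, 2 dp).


G = (1604-157)/0.7 = 2067.14 C/mm


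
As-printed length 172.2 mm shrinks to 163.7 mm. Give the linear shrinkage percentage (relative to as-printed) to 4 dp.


Shrinkage = ((172.2-163.7)/172.2)*100 = 4.9361 %


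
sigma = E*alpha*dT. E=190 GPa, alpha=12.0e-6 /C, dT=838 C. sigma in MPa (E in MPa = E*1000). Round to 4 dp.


sigma = 190*1000 * 12.0e-6 * 838 = 1910.64 MPa


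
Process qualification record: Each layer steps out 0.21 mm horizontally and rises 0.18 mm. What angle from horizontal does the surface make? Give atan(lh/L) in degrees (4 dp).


angle = atan(0.18/0.21) = 40.6013 degrees


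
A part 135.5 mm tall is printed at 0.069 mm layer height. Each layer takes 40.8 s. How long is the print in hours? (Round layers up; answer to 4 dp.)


Layers = ceil(135.5/0.069) = 1964
t = 1964 * 40.8 / 3600 = 22.2587 hrs


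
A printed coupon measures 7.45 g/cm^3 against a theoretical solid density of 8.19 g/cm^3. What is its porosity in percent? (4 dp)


Porosity = (1-7.45/8.19)*100 = 9.0354 %


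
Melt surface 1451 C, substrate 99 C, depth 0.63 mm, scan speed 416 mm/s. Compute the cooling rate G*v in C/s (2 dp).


G = (1451-99)/0.63 = 2146.03174603 C/mm
CR = 2146.03174603 * 416 = 892749.21 C/s


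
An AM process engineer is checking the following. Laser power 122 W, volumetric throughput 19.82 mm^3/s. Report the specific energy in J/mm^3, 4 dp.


SE = 122 / 19.82 = 6.1554 J/mm^3


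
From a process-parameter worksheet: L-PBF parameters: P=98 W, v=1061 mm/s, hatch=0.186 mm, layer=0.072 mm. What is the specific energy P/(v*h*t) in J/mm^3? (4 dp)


Build rate = 1061 * 0.186 * 0.072 = 14.208912 mm^3/s
SE = 98 / 14.208912 = 6.8971 J/mm^3


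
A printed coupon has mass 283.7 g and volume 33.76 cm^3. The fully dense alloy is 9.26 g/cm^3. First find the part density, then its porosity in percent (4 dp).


rho_part = 283.7 / 33.76 = 8.40343602 g/cm^3
Porosity = (1 - 8.40343602/9.26)*100 = 9.2502 %


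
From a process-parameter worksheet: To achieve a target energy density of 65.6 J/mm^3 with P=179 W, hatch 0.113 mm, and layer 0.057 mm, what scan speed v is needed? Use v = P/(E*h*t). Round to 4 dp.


v = 179 / (65.6*0.113*0.057) = 423.639 mm/s


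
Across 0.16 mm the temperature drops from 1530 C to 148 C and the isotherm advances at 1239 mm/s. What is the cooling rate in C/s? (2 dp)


G = (1530-148)/0.16 = 8637.5 C/mm
CR = 8637.5 * 1239 = 10701862.5 C/s


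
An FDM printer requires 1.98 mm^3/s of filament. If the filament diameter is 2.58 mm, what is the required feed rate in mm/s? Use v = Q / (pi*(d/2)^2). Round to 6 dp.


A = pi*(2.58/2)^2 = 5.227924
v = 1.98 / 5.227924 = 0.378735 mm/s


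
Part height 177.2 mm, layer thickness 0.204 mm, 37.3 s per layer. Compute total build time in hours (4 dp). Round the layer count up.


Layers = ceil(177.2/0.204) = 869
t = 869 * 37.3 / 3600 = 9.0038 hrs


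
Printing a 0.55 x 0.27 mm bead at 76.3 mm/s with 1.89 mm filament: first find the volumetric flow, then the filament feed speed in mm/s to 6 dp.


Q = 0.55 * 0.27 * 76.3 = 11.33055 mm^3/s
A_fil = pi*(1.89/2)^2 = 2.80552078 mm^2
v_feed = 11.33055 / 2.80552078 = 4.038662 mm/s


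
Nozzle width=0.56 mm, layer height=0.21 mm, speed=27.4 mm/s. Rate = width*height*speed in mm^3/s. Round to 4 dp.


Rate = 0.56 * 0.21 * 27.4 = 3.2222 mm^3/s


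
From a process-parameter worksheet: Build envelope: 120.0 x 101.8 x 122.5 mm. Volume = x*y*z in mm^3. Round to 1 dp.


V = 120.0 * 101.8 * 122.5 = 1496460.0 mm^3


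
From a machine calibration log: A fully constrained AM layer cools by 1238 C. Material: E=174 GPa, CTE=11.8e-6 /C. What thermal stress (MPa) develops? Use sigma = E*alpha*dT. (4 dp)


sigma = 174*1000 * 11.8e-6 * 1238 = 2541.8616 MPa


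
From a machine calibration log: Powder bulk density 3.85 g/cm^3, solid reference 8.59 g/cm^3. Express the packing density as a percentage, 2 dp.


Packing = (3.85/8.59)*100 = 44.82 %


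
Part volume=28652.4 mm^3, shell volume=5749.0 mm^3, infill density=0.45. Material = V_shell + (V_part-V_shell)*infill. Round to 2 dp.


V_infill = (28652.4 - 5749.0) * 0.45 = 10306.53
V_total = 5749.0 + 10306.53 = 16055.53 mm^3


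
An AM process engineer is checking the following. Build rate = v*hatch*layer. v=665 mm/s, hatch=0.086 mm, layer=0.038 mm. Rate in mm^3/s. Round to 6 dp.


Rate = 665 * 0.086 * 0.038 = 2.17322 mm^3/s


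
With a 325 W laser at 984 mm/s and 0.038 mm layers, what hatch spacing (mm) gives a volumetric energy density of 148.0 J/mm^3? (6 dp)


h = 325 / (148.0*984*0.038) = 0.058728 mm


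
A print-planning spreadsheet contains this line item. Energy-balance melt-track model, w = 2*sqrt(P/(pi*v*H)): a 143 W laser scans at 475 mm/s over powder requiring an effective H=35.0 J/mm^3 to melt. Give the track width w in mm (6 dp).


w = 2*sqrt(143/(pi*475*35.0)) = 0.104651 mm


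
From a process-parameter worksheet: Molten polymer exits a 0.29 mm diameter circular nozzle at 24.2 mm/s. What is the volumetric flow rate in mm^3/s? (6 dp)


A = pi*(0.29/2)^2 = 0.06605199 mm^2
Q = 0.06605199 * 24.2 = 1.598458 mm^3/s


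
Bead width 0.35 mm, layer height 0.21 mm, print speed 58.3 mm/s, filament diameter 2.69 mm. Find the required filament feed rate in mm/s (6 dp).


Q = 0.35 * 0.21 * 58.3 = 4.28505 mm^3/s
A_fil = pi*(2.69/2)^2 = 5.68321965 mm^2
v_feed = 4.28505 / 5.68321965 = 0.753983 mm/s


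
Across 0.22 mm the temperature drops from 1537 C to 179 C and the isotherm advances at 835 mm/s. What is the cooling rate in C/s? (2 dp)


G = (1537-179)/0.22 = 6172.72727273 C/mm
CR = 6172.72727273 * 835 = 5154227.27 C/s


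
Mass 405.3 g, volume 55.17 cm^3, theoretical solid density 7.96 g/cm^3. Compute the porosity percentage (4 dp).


rho_part = 405.3 / 55.17 = 7.3463839 g/cm^3
Porosity = (1 - 7.3463839/7.96)*100 = 7.7087 %


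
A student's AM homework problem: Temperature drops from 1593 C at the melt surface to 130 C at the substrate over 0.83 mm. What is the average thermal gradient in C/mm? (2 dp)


G = (1593-130)/0.83 = 1762.65 C/mm


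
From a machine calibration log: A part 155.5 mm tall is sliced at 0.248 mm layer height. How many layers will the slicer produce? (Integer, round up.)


Layers = ceil(155.5/0.248) = 628


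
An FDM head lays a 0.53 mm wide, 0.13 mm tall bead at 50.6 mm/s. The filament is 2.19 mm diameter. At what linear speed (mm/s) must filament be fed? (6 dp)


Q = 0.53 * 0.13 * 50.6 = 3.48634 mm^3/s
A_fil = pi*(2.19/2)^2 = 3.76684813 mm^2
v_feed = 3.48634 / 3.76684813 = 0.925532 mm/s


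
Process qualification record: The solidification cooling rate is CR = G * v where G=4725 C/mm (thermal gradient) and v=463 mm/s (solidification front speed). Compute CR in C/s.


CR = 4725 * 463 = 2187675 C/s


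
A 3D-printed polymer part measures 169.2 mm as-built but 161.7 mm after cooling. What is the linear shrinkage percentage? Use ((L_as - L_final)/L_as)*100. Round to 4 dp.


Shrinkage = ((169.2-161.7)/169.2)*100 = 4.4326 %


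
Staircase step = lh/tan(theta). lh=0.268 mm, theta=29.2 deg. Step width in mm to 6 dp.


step = 0.268 / tan(29.2) = 0.47953 mm


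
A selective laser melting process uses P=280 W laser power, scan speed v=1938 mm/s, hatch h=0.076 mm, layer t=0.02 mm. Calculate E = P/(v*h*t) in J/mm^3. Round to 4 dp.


E = 280 / (1938*0.076*0.02) = 95.0519 J/mm^3


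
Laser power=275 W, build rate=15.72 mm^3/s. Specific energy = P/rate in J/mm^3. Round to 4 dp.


SE = 275 / 15.72 = 17.4936 J/mm^3


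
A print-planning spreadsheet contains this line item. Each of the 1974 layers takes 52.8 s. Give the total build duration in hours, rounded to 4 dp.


t = 1974 * 52.8 / 3600 = 28.952 hrs


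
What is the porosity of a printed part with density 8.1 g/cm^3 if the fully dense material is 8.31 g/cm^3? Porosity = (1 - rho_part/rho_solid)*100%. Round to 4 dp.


Porosity = (1-8.1/8.31)*100 = 2.5271 %


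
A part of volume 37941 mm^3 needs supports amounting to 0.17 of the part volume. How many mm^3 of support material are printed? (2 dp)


V_support = 37941 * 0.17 = 6449.97 mm^3


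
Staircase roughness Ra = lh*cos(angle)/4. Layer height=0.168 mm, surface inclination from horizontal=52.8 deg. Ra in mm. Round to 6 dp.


Ra = 0.168 * cos(52.8) / 4 = 0.025393 mm


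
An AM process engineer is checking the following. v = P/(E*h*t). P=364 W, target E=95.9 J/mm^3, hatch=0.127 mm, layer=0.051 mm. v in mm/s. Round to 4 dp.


v = 364 / (95.9*0.127*0.051) = 586.0152 mm/s


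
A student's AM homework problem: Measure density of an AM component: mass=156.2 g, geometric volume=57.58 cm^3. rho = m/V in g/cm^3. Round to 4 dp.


rho = 156.2 / 57.58 = 2.7127 g/cm^3


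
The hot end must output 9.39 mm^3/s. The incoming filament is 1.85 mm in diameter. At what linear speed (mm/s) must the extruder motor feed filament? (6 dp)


A = pi*(1.85/2)^2 = 2.688025
v = 9.39 / 2.688025 = 3.493271 mm/s


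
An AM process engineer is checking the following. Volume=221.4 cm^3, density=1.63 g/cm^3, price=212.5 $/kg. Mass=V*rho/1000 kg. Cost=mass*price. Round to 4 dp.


Mass = 221.4*1.63/1000 = 0.360882 kg
Cost = 0.360882 * 212.5 = 76.6874 $


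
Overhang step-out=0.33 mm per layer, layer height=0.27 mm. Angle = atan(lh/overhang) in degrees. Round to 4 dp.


angle = atan(0.27/0.33) = 39.2894 degrees


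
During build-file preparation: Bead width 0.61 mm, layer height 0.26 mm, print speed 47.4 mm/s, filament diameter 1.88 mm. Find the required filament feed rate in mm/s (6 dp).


Q = 0.61 * 0.26 * 47.4 = 7.51764 mm^3/s
A_fil = pi*(1.88/2)^2 = 2.77591127 mm^2
v_feed = 7.51764 / 2.77591127 = 2.70817 mm/s


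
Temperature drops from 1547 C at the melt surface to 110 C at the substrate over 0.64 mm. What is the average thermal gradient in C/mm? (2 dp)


G = (1547-110)/0.64 = 2245.31 C/mm


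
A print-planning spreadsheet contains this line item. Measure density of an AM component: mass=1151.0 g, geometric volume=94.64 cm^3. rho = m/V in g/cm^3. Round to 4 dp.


rho = 1151.0 / 94.64 = 12.1619 g/cm^3


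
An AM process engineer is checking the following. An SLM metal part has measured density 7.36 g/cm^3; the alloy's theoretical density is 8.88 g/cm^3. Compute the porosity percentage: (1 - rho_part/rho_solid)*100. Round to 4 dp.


Porosity = (1-7.36/8.88)*100 = 17.1171 %


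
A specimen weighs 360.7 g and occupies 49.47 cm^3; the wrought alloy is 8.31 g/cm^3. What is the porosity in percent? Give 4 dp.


rho_part = 360.7 / 49.47 = 7.29128765 g/cm^3
Porosity = (1 - 7.29128765/8.31)*100 = 12.2589 %


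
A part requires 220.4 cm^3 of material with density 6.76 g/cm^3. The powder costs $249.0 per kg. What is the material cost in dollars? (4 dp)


Mass = 220.4*6.76/1000 = 1.489904 kg
Cost = 1.489904 * 249.0 = 370.9861 $


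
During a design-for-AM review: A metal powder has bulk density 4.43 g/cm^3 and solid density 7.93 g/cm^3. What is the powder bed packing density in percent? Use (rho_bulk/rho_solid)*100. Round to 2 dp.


Packing = (4.43/7.93)*100 = 55.86 %


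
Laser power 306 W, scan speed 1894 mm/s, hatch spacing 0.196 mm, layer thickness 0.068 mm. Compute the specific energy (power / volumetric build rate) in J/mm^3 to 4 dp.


Build rate = 1894 * 0.196 * 0.068 = 25.243232 mm^3/s
SE = 306 / 25.243232 = 12.1221 J/mm^3


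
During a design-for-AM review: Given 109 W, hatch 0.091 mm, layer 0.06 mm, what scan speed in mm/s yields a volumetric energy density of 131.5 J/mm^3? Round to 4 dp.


v = 109 / (131.5*0.091*0.06) = 151.8127 mm/s


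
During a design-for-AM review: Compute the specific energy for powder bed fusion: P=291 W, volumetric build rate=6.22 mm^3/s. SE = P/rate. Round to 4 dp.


SE = 291 / 6.22 = 46.7846 J/mm^3


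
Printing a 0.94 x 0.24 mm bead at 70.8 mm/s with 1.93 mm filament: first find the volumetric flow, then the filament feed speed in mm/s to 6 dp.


Q = 0.94 * 0.24 * 70.8 = 15.97248 mm^3/s
A_fil = pi*(1.93/2)^2 = 2.92552962 mm^2
v_feed = 15.97248 / 2.92552962 = 5.459688 mm/s


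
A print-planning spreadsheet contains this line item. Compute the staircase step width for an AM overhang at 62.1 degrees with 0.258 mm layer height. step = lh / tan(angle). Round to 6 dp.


step = 0.258 / tan(62.1) = 0.136604 mm


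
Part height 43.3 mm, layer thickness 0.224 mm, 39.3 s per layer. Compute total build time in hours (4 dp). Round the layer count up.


Layers = ceil(43.3/0.224) = 194
t = 194 * 39.3 / 3600 = 2.1178 hrs


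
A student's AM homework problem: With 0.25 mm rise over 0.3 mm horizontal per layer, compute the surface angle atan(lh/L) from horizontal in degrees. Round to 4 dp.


angle = atan(0.25/0.3) = 39.8056 degrees


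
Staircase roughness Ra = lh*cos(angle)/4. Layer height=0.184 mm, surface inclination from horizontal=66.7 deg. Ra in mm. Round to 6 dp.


Ra = 0.184 * cos(66.7) / 4 = 0.018195 mm


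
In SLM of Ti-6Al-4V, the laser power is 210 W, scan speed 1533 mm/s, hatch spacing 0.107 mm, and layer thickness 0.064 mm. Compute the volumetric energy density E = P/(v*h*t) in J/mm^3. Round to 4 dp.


E = 210 / (1533*0.107*0.064) = 20.0038 J/mm^3


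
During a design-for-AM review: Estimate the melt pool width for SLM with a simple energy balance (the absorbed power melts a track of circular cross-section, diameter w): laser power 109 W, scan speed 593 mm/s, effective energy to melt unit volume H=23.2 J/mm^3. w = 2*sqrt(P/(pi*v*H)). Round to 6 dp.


w = 2*sqrt(109/(pi*593*23.2)) = 0.100438 mm


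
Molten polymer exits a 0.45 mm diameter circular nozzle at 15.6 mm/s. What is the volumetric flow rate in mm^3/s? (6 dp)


A = pi*(0.45/2)^2 = 0.15904313 mm^2
Q = 0.15904313 * 15.6 = 2.481073 mm^3/s


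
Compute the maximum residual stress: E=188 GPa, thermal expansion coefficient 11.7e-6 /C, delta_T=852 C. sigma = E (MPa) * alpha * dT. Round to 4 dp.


sigma = 188*1000 * 11.7e-6 * 852 = 1874.0592 MPa


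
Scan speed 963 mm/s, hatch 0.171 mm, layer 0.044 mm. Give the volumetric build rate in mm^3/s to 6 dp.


Rate = 963 * 0.171 * 0.044 = 7.245612 mm^3/s


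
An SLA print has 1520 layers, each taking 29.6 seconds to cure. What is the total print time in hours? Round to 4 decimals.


t = 1520 * 29.6 / 3600 = 12.4978 hrs


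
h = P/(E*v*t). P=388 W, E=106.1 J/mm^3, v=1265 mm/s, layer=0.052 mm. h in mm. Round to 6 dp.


h = 388 / (106.1*1265*0.052) = 0.055593 mm


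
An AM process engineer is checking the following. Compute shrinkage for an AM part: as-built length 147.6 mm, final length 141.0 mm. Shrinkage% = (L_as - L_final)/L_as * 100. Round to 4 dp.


Shrinkage = ((147.6-141.0)/147.6)*100 = 4.4715 %


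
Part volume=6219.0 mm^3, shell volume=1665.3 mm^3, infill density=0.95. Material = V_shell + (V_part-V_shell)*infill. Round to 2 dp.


V_infill = (6219.0 - 1665.3) * 0.95 = 4326.02
V_total = 1665.3 + 4326.02 = 5991.32 mm^3


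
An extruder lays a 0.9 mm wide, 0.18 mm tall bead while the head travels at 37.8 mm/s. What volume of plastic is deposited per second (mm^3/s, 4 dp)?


Rate = 0.9 * 0.18 * 37.8 = 6.1236 mm^3/s


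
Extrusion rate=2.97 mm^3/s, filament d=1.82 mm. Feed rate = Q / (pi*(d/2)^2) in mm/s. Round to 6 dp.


A = pi*(1.82/2)^2 = 2.601553
v = 2.97 / 2.601553 = 1.141626 mm/s


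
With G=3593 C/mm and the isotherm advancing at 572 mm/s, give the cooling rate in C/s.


CR = 3593 * 572 = 2055196 C/s


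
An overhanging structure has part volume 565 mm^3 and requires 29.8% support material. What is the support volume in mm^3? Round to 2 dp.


V_support = 565 * 0.298 = 168.37 mm^3


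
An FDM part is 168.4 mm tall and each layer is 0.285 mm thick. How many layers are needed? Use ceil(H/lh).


Layers = ceil(168.4/0.285) = 591


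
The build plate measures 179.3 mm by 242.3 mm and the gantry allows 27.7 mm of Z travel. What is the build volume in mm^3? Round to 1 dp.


V = 179.3 * 242.3 * 27.7 = 1203409.6 mm^3


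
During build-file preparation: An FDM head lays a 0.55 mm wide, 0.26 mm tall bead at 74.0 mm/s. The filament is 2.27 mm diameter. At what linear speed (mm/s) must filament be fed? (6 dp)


Q = 0.55 * 0.26 * 74.0 = 10.582 mm^3/s
A_fil = pi*(2.27/2)^2 = 4.0470782 mm^2
v_feed = 10.582 / 4.0470782 = 2.614726 mm/s


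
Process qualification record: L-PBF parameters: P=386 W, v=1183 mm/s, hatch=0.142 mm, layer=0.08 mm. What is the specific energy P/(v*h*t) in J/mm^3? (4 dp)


Build rate = 1183 * 0.142 * 0.08 = 13.43888 mm^3/s
SE = 386 / 13.43888 = 28.7226 J/mm^3


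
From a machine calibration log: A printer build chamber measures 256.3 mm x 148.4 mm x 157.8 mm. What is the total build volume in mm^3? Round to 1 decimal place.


V = 256.3 * 148.4 * 157.8 = 6001910.4 mm^3


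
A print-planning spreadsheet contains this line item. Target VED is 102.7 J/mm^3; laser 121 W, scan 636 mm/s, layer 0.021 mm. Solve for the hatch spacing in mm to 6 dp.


h = 121 / (102.7*636*0.021) = 0.088214 mm


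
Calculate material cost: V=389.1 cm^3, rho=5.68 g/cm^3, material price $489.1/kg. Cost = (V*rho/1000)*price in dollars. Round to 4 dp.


Mass = 389.1*5.68/1000 = 2.210088 kg
Cost = 2.210088 * 489.1 = 1080.954 $


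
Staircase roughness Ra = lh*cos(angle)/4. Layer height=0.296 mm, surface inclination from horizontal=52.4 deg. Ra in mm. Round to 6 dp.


Ra = 0.296 * cos(52.4) / 4 = 0.045151 mm


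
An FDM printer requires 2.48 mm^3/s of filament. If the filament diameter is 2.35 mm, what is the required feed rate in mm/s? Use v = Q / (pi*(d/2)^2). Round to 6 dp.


A = pi*(2.35/2)^2 = 4.337361
v = 2.48 / 4.337361 = 0.571776 mm/s


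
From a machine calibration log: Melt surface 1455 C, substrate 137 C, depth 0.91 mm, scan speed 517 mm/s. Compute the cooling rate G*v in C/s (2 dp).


G = (1455-137)/0.91 = 1448.35164835 C/mm
CR = 1448.35164835 * 517 = 748797.8 C/s


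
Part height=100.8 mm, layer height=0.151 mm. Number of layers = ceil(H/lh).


Layers = ceil(100.8/0.151) = 668


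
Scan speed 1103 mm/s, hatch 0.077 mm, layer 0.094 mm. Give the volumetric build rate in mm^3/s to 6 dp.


Rate = 1103 * 0.077 * 0.094 = 7.983514 mm^3/s


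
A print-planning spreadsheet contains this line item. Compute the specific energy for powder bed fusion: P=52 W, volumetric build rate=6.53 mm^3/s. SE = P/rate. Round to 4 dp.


SE = 52 / 6.53 = 7.9632 J/mm^3


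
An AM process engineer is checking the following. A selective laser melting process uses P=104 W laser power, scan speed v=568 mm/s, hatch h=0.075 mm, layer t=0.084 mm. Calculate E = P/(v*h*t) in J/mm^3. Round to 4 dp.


E = 104 / (568*0.075*0.084) = 29.0633 J/mm^3


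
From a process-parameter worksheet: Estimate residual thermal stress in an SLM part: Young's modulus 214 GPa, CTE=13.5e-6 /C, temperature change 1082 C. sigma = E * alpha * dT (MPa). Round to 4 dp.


sigma = 214*1000 * 13.5e-6 * 1082 = 3125.898 MPa


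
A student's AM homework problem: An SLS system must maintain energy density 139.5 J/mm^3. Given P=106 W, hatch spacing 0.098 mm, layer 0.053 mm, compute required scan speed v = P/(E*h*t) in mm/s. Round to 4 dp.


v = 106 / (139.5*0.098*0.053) = 146.2951 mm/s


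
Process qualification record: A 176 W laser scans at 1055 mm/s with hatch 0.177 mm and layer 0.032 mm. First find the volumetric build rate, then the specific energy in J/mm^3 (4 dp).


Build rate = 1055 * 0.177 * 0.032 = 5.97552 mm^3/s
SE = 176 / 5.97552 = 29.4535 J/mm^3


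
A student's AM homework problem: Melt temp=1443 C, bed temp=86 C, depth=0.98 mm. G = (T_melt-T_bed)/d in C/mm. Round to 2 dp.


G = (1443-86)/0.98 = 1384.69 C/mm


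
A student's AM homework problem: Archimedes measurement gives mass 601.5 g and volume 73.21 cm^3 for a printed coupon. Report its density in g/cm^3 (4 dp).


rho = 601.5 / 73.21 = 8.2161 g/cm^3


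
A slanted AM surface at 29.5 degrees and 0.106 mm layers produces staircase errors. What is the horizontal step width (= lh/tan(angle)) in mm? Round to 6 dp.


step = 0.106 / tan(29.5) = 0.187354 mm


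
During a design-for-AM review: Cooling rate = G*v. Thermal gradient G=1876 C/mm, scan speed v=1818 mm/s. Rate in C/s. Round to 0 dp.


CR = 1876 * 1818 = 3410568 C/s


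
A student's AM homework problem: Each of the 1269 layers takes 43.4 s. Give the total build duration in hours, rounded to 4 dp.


t = 1269 * 43.4 / 3600 = 15.2985 hrs


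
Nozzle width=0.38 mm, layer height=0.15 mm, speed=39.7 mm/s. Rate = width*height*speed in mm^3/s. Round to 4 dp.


Rate = 0.38 * 0.15 * 39.7 = 2.2629 mm^3/s


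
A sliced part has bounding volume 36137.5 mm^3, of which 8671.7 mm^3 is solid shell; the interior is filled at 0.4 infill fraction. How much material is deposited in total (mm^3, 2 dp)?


V_infill = (36137.5 - 8671.7) * 0.4 = 10986.32
V_total = 8671.7 + 10986.32 = 19658.02 mm^3


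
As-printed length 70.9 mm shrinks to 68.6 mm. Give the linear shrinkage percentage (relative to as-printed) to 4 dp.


Shrinkage = ((70.9-68.6)/70.9)*100 = 3.244 %


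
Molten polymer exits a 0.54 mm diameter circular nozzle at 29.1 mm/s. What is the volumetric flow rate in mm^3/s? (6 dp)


A = pi*(0.54/2)^2 = 0.2290221 mm^2
Q = 0.2290221 * 29.1 = 6.664543 mm^3/s


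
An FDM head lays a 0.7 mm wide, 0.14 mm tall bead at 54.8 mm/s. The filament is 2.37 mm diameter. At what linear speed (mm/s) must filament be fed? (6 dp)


Q = 0.7 * 0.14 * 54.8 = 5.3704 mm^3/s
A_fil = pi*(2.37/2)^2 = 4.41150294 mm^2
v_feed = 5.3704 / 4.41150294 = 1.217363 mm/s


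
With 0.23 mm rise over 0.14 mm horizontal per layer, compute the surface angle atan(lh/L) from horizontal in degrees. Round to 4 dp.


angle = atan(0.23/0.14) = 58.6713 degrees


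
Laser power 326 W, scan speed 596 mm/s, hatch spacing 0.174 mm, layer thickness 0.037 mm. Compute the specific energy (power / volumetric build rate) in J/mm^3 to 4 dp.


Build rate = 596 * 0.174 * 0.037 = 3.837048 mm^3/s
SE = 326 / 3.837048 = 84.9611 J/mm^3


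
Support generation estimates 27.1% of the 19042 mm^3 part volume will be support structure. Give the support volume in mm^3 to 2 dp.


V_support = 19042 * 0.271 = 5160.38 mm^3


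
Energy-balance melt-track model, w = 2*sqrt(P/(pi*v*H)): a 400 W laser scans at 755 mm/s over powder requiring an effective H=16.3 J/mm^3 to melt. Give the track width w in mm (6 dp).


w = 2*sqrt(400/(pi*755*16.3)) = 0.203431 mm
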